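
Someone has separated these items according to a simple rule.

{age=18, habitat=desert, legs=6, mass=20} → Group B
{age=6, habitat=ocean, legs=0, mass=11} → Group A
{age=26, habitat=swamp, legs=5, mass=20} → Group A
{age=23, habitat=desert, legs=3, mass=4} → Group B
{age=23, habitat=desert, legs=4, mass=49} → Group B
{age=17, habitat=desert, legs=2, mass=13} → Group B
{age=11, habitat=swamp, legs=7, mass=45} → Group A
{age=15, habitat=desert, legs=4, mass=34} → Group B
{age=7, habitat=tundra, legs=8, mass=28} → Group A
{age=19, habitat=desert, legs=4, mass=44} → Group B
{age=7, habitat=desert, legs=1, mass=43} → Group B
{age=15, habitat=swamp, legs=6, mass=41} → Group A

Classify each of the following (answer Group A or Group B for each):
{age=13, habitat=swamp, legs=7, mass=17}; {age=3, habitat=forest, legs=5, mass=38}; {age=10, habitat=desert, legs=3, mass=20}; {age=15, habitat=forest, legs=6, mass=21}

The common property of the 'Group A' items is: habitat is not desert. No 'Group B' item has it.

Group A, Group A, Group B, Group A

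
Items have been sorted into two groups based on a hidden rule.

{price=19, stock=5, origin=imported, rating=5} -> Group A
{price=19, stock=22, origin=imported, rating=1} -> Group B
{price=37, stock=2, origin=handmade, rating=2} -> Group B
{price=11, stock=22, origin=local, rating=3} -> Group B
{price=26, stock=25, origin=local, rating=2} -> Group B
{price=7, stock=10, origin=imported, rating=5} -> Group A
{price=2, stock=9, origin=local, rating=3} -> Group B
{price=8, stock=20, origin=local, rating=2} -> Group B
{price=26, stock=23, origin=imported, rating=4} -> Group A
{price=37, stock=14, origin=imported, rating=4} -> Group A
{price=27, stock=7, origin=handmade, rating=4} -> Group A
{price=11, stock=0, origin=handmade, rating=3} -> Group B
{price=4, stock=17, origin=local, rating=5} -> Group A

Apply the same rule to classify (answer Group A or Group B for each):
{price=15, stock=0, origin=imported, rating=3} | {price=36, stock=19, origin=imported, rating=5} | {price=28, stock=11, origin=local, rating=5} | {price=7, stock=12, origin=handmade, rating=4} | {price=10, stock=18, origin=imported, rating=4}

Group B, Group A, Group A, Group A, Group A

All 'Group A' examples share one property — rating ≥ 4 — and every 'Group B' example lacks it.
Group B: {price=15, stock=0, origin=imported, rating=3}, since rating = 3. Group A: {price=36, stock=19, origin=imported, rating=5}, since rating = 5. Group A: {price=28, stock=11, origin=local, rating=5}, since rating = 5. Group A: {price=7, stock=12, origin=handmade, rating=4}, since rating = 4. Group A: {price=10, stock=18, origin=imported, rating=4}, since rating = 4.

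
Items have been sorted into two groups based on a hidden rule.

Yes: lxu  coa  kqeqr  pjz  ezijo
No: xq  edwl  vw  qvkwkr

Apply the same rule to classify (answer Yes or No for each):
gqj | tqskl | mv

Yes, Yes, No

Looking at the examples, the only property every 'Yes' case has and every 'No' case lacks is: odd length.
gqj → length 3 → Yes.
tqskl → length 5 → Yes.
mv → length 2 → No.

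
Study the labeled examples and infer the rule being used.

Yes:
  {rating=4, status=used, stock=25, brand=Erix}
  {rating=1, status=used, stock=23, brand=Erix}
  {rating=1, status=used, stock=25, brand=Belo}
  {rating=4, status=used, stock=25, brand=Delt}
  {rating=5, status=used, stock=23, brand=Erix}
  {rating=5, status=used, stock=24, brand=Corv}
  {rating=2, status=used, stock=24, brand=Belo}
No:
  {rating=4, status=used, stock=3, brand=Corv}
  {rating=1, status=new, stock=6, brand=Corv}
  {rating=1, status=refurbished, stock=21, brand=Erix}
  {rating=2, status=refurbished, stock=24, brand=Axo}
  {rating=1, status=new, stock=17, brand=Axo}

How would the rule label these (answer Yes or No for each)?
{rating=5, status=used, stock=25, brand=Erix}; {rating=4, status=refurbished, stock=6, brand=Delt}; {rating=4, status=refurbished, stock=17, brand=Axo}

Rule: status is used AND stock ≥ 6. This holds for each 'Yes' example and fails for each 'No' one.
Yes: {rating=5, status=used, stock=25, brand=Erix}, since status is used, stock = 25.
No: {rating=4, status=refurbished, stock=6, brand=Delt}, since status is refurbished, stock = 6.
No: {rating=4, status=refurbished, stock=17, brand=Axo}, since status is refurbished, stock = 17.

Yes, No, No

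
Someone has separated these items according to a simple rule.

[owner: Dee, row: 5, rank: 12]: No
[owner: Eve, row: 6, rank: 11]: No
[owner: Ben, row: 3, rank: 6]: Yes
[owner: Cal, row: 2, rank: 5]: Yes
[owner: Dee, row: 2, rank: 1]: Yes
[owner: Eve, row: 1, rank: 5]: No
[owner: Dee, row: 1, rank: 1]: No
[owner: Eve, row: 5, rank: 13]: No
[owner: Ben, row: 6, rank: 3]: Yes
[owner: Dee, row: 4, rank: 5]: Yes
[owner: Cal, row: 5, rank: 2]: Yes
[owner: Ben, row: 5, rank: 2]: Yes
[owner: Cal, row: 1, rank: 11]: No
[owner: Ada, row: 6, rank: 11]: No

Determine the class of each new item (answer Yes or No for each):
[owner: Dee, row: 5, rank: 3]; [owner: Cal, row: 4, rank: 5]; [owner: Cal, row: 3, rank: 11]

The common property of the 'Yes' items is: rank ≤ 6 AND row ≥ 2. No 'No' item has it.
[owner: Dee, row: 5, rank: 3]: Yes (rank = 3, row = 5).
[owner: Cal, row: 4, rank: 5]: Yes (rank = 5, row = 4).
[owner: Cal, row: 3, rank: 11]: No (rank = 11, row = 3).

Yes, Yes, No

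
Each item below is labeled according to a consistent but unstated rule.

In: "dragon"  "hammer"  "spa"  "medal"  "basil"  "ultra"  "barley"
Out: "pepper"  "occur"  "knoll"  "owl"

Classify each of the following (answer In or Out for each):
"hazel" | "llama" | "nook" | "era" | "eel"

The pattern is that an item is 'In' exactly when: contains 'a'.
"hazel": has 'a' — matches, so In. "llama": has 'a' — matches, so In. "nook": no 'a' — fails the rule, so Out. "era": has 'a' — matches, so In. "eel": no 'a' — fails the rule, so Out.

In, In, Out, In, Out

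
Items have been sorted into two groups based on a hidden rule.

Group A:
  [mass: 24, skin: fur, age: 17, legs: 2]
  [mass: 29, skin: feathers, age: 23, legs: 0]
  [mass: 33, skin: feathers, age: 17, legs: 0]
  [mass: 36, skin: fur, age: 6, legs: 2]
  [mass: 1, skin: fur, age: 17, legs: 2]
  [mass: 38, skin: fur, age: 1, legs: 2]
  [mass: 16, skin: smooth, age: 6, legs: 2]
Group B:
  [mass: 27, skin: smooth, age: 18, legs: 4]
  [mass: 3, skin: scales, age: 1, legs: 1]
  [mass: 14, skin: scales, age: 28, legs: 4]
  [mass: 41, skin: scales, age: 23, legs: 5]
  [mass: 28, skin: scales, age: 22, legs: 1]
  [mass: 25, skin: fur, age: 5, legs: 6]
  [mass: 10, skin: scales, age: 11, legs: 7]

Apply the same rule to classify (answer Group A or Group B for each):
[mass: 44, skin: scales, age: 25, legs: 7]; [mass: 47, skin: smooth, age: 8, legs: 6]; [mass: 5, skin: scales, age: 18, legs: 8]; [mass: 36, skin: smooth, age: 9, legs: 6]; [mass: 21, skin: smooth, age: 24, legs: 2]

Group B, Group B, Group B, Group B, Group A

A rule that fits every label: skin is feathers OR legs = 2 — true of each 'Group A' example, false of each 'Group B' one.
Group B: [mass: 44, skin: scales, age: 25, legs: 7], since skin is scales, legs = 7. Group B: [mass: 47, skin: smooth, age: 8, legs: 6], since skin is smooth, legs = 6. Group B: [mass: 5, skin: scales, age: 18, legs: 8], since skin is scales, legs = 8. Group B: [mass: 36, skin: smooth, age: 9, legs: 6], since skin is smooth, legs = 6. Group A: [mass: 21, skin: smooth, age: 24, legs: 2], since skin is smooth, legs = 2.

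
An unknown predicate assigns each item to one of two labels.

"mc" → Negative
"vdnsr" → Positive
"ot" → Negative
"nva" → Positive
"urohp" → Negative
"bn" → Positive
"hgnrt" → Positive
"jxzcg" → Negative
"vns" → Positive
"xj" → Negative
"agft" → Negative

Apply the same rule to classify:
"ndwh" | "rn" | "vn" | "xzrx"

Positive, Positive, Positive, Negative

'Positive' ⟺ contains 'n'.
"ndwh": Positive (has 'n'). "rn": Positive (has 'n'). "vn": Positive (has 'n'). "xzrx": Negative (no 'n').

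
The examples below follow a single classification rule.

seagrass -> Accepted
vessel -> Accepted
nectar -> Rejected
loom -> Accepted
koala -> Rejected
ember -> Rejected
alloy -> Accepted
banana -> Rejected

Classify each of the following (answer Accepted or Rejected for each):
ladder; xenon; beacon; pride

All 'Accepted' examples share one property — has a double letter — and every 'Rejected' example lacks it.
ladder → 'dd' doubled → Accepted.
xenon → no doubled letter → Rejected.
beacon → no doubled letter → Rejected.
pride → no doubled letter → Rejected.

Accepted, Rejected, Rejected, Rejected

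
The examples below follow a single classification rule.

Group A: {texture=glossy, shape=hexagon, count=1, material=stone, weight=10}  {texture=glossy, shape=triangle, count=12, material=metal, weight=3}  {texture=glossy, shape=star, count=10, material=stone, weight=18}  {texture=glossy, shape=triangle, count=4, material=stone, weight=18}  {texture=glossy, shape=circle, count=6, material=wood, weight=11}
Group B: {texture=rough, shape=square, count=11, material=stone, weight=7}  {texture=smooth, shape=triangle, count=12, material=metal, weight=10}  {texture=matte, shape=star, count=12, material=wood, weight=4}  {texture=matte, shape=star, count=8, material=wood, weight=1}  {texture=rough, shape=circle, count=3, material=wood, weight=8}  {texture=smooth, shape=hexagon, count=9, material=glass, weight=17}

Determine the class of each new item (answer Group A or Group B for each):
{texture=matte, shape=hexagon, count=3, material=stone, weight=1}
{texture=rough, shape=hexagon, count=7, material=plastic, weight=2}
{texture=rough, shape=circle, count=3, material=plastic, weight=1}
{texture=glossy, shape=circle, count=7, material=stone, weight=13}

Group B, Group B, Group B, Group A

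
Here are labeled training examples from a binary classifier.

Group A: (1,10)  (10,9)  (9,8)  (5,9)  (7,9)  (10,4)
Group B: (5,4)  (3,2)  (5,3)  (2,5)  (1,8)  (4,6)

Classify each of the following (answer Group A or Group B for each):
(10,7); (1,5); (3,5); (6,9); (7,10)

Group A, Group B, Group B, Group A, Group A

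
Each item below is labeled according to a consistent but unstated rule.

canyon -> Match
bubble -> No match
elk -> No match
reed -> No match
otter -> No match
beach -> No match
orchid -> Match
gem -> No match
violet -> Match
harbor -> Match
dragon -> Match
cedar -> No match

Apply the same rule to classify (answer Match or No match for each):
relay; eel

The classifier is using: even length AND contains 'o'.
No match: relay, since length 5, no 'o'.
No match: eel, since length 3, no 'o'.

No match, No match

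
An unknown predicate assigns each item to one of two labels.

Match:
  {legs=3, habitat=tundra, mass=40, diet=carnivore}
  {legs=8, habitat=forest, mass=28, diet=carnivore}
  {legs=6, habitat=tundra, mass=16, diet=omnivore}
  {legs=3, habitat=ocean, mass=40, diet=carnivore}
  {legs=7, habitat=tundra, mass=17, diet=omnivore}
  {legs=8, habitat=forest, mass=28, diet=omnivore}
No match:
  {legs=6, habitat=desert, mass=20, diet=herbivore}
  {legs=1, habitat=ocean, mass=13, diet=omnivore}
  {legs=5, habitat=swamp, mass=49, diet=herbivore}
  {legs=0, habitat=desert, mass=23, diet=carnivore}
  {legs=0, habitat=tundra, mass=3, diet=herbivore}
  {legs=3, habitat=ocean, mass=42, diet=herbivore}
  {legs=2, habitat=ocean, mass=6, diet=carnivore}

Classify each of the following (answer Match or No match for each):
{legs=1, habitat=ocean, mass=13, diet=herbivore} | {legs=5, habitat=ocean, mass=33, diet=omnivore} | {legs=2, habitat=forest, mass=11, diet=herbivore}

The simplest hypothesis consistent with all the labels is: diet is not herbivore AND legs ≥ 3.
{legs=1, habitat=ocean, mass=13, diet=herbivore}: diet is herbivore, legs = 1, doesn't qualify → No match.
{legs=5, habitat=ocean, mass=33, diet=omnivore}: diet is omnivore, legs = 5, fits → Match.
{legs=2, habitat=forest, mass=11, diet=herbivore}: diet is herbivore, legs = 2, doesn't qualify → No match.

No match, Match, No match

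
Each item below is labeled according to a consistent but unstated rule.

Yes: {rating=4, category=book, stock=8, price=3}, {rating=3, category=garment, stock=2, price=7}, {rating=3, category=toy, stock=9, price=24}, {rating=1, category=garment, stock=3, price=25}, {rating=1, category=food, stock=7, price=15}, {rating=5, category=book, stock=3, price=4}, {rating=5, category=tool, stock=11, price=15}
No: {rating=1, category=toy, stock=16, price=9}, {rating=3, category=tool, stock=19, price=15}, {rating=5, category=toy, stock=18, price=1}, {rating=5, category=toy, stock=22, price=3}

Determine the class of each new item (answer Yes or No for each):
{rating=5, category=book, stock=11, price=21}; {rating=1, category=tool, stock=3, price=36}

The classifier is using: stock ≤ 11.

Yes, Yes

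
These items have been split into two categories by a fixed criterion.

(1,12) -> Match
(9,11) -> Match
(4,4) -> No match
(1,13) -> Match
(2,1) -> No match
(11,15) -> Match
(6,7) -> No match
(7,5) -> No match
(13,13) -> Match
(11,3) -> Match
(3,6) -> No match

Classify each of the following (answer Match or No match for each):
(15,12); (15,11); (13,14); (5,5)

Every 'Match' example satisfies: max ≥ 9. None of the 'No match' examples do.
(15,12) — max 15, hence Match. (15,11) — max 15, hence Match. (13,14) — max 14, hence Match. (5,5) — max 5, hence No match.

Match, Match, Match, No match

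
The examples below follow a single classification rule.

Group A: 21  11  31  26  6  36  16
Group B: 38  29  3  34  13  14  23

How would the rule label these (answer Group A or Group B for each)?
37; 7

Group B, Group B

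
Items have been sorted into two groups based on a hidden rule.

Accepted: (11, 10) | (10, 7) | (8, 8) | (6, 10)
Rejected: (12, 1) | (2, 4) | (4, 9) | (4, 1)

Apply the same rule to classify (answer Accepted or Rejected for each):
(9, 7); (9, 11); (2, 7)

Accepted, Accepted, Rejected

The pattern is that an item is 'Accepted' exactly when: sum ≥ 16.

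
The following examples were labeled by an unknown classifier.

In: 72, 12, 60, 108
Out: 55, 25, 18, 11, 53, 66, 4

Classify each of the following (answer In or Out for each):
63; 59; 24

Out, Out, In

Comparing the two groups points to one rule — multiple of 12.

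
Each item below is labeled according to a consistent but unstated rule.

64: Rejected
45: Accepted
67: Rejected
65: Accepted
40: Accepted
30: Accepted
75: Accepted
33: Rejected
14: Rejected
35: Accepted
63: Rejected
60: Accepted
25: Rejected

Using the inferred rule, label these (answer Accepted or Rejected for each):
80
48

The simplest hypothesis consistent with all the labels is: multiple of 5 AND at least 30.

Accepted, Rejected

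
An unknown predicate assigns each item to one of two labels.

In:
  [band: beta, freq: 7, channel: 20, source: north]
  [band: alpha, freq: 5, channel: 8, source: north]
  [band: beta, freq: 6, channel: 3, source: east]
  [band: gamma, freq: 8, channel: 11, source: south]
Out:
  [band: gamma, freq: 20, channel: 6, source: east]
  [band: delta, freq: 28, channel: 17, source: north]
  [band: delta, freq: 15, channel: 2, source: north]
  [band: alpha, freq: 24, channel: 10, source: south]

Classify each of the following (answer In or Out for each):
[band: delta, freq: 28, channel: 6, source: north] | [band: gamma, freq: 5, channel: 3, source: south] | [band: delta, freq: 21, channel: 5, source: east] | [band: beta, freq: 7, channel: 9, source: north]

Out, In, Out, In

A rule that fits every label: freq ≤ 8 — true of each 'In' example, false of each 'Out' one.
Out: [band: delta, freq: 28, channel: 6, source: north], since freq = 28. In: [band: gamma, freq: 5, channel: 3, source: south], since freq = 5. Out: [band: delta, freq: 21, channel: 5, source: east], since freq = 21. In: [band: beta, freq: 7, channel: 9, source: north], since freq = 7.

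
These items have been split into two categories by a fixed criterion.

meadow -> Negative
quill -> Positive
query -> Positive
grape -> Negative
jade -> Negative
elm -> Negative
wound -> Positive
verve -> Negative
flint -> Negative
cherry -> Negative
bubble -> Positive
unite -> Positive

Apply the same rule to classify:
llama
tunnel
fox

Checking candidate rules against both groups, what survives is: contains 'u'.
llama: no 'u', fails this test → Negative. tunnel: has 'u', meets the rule → Positive. fox: no 'u', fails this test → Negative.

Negative, Positive, Negative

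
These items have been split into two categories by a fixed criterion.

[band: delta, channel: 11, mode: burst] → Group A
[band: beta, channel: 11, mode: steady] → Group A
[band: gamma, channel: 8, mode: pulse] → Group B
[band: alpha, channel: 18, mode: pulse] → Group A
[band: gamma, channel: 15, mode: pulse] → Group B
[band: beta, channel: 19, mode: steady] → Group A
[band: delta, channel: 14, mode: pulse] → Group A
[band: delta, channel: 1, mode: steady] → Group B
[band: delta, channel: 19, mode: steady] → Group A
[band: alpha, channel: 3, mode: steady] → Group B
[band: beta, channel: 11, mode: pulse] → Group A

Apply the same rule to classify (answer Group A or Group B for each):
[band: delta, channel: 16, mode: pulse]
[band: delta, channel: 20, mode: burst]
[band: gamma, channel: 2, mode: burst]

'Group A' ⟺ channel ≥ 11 AND channel ≠ 15.

Group A, Group A, Group B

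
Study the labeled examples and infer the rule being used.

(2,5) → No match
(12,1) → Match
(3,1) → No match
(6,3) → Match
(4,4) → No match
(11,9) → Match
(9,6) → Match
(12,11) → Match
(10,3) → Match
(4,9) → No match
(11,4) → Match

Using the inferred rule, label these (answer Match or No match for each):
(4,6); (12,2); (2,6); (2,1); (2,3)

A rule that fits every label: first ≥ 5 — true of each 'Match' example, false of each 'No match' one.
(4,6): first 4 — fails the rule, so No match. (12,2): first 12 — satisfies this, so Match. (2,6): first 2 — fails the rule, so No match. (2,1): first 2 — fails the rule, so No match. (2,3): first 2 — fails the rule, so No match.

No match, Match, No match, No match, No match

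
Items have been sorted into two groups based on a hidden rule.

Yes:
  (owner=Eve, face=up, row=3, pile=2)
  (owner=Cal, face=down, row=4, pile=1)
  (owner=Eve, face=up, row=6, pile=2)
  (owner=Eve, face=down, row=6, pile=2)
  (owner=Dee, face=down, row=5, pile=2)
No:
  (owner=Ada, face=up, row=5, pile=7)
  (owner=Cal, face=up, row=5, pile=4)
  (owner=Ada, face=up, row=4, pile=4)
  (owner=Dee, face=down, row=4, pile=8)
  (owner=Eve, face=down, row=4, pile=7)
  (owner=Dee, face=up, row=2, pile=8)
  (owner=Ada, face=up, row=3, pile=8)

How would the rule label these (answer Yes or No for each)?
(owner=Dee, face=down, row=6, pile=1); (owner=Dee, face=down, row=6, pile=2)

Yes, Yes

'Yes' ⟺ pile ≤ 2.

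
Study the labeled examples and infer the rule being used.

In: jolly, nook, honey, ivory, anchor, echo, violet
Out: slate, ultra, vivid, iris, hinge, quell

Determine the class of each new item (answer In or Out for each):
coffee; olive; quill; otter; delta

In, In, Out, In, Out

Comparing the two groups points to one rule — contains 'o'.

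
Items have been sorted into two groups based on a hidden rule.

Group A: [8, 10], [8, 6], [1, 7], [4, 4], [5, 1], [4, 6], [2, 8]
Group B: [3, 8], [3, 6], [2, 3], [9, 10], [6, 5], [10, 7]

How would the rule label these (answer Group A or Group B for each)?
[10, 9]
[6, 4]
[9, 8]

Group B, Group A, Group B

Comparing the two groups points to one rule — sum is even.
Group B: [10, 9], since 10+9 = 19.
Group A: [6, 4], since 6+4 = 10.
Group B: [9, 8], since 9+8 = 17.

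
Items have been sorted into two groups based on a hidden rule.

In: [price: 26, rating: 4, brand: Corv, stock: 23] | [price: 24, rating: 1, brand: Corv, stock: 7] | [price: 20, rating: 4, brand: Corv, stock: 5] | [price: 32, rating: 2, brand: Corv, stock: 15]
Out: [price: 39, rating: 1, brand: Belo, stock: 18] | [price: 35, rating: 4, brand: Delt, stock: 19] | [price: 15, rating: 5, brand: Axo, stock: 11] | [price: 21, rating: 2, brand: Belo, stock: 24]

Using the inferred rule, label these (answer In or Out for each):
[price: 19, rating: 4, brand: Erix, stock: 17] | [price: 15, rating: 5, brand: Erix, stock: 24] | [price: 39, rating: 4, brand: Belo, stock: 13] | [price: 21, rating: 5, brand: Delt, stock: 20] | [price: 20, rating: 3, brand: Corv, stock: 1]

Every 'In' example satisfies: brand is Corv. None of the 'Out' examples do.
[price: 19, rating: 4, brand: Erix, stock: 17]: Out (brand is Erix). [price: 15, rating: 5, brand: Erix, stock: 24]: Out (brand is Erix). [price: 39, rating: 4, brand: Belo, stock: 13]: Out (brand is Belo). [price: 21, rating: 5, brand: Delt, stock: 20]: Out (brand is Delt). [price: 20, rating: 3, brand: Corv, stock: 1]: In (brand is Corv).

Out, Out, Out, Out, In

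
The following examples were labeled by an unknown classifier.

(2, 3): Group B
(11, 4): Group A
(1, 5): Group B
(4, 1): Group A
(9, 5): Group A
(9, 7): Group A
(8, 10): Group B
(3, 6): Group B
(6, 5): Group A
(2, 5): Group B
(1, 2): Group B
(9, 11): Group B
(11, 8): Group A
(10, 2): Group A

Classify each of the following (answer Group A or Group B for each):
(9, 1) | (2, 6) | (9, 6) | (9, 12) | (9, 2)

Group A, Group B, Group A, Group B, Group A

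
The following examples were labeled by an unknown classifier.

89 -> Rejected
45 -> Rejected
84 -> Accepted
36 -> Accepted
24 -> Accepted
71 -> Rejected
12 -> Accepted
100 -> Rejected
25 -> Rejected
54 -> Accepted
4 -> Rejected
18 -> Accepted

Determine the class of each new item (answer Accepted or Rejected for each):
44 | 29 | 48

A rule that fits every label: multiple of 6 — true of each 'Accepted' example, false of each 'Rejected' one.
Rejected: 44, since 44 = 6·7 + 2. Rejected: 29, since 29 = 6·4 + 5. Accepted: 48, since 48 = 6·8.

Rejected, Rejected, Accepted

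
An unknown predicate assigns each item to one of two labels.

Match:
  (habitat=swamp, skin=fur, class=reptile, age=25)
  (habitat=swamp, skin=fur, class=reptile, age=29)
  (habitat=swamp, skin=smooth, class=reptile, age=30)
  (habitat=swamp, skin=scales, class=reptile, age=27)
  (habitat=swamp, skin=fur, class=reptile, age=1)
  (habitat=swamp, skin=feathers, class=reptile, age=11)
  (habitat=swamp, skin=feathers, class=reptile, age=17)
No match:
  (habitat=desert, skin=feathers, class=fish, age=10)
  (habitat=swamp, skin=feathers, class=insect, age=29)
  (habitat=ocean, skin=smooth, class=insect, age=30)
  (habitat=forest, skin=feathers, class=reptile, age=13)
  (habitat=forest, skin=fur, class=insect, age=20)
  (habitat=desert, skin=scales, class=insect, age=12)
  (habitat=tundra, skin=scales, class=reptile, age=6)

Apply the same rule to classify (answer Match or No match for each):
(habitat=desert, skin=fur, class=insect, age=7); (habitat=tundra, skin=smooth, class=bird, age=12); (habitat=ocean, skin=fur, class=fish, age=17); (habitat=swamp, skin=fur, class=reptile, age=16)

The distinguishing property — habitat is swamp AND class is reptile — holds for all the 'Match' cases and none of the 'No match' cases.
(habitat=desert, skin=fur, class=insect, age=7): habitat is desert, class is insect — doesn't match, so No match.
(habitat=tundra, skin=smooth, class=bird, age=12): habitat is tundra, class is bird — doesn't match, so No match.
(habitat=ocean, skin=fur, class=fish, age=17): habitat is ocean, class is fish — doesn't match, so No match.
(habitat=swamp, skin=fur, class=reptile, age=16): habitat is swamp, class is reptile — has this property, so Match.

No match, No match, No match, Match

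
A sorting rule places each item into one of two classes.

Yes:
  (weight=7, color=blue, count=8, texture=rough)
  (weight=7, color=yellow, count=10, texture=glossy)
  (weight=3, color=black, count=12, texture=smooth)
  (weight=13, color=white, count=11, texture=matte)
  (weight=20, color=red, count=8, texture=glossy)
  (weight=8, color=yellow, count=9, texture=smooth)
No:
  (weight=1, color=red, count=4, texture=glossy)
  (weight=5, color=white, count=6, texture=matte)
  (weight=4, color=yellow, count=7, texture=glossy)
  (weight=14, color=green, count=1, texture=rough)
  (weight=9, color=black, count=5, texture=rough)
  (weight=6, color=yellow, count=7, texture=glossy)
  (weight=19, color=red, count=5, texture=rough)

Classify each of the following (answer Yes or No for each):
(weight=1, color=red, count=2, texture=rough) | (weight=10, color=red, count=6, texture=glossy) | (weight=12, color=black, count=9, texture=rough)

No, No, Yes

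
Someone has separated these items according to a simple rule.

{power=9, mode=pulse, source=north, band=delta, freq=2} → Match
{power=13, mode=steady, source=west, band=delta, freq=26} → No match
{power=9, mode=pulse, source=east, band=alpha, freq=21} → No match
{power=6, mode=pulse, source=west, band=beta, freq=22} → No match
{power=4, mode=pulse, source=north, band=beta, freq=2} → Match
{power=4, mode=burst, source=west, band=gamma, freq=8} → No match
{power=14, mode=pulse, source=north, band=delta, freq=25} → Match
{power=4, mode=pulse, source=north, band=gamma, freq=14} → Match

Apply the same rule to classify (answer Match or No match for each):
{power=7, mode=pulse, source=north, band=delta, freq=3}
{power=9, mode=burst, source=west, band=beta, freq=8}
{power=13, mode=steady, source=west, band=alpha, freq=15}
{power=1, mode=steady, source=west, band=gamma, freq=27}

Match, No match, No match, No match

The rule appears to be: source is north.
{power=7, mode=pulse, source=north, band=delta, freq=3} — source is north, hence Match. {power=9, mode=burst, source=west, band=beta, freq=8} — source is west, hence No match. {power=13, mode=steady, source=west, band=alpha, freq=15} — source is west, hence No match. {power=1, mode=steady, source=west, band=gamma, freq=27} — source is west, hence No match.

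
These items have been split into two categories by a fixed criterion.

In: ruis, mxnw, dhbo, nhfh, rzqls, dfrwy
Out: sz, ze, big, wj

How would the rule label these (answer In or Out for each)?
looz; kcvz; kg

In, In, Out

The distinguishing property — length ≥ 4 — holds for all the 'In' cases and none of the 'Out' cases.
looz: In (length 4). kcvz: In (length 4). kg: Out (length 2).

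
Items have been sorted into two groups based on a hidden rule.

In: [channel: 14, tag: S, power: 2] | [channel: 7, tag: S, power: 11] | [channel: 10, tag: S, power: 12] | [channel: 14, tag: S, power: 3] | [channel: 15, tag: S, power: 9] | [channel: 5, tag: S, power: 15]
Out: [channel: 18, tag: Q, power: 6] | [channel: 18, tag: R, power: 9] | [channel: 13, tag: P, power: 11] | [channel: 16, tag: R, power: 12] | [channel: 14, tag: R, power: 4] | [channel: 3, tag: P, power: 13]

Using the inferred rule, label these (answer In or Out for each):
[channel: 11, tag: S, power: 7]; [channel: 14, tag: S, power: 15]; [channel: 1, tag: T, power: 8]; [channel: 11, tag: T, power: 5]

One predicate separates the groups cleanly: tag is S.
[channel: 11, tag: S, power: 7] — tag is S, hence In.
[channel: 14, tag: S, power: 15] — tag is S, hence In.
[channel: 1, tag: T, power: 8] — tag is T, hence Out.
[channel: 11, tag: T, power: 5] — tag is T, hence Out.

In, In, Out, Out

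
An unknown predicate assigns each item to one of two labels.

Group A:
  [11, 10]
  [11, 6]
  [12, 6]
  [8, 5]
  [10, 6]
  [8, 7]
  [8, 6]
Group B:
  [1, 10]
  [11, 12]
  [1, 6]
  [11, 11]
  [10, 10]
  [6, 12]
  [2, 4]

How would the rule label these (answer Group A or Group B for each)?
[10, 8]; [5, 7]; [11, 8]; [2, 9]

Group A, Group B, Group A, Group B

The pattern is that an item is 'Group A' exactly when: first > second.
[10, 8]: 10 > 8 — has this property, so Group A. [5, 7]: 5 < 7 — does not pass, so Group B. [11, 8]: 11 > 8 — has this property, so Group A. [2, 9]: 2 < 9 — does not pass, so Group B.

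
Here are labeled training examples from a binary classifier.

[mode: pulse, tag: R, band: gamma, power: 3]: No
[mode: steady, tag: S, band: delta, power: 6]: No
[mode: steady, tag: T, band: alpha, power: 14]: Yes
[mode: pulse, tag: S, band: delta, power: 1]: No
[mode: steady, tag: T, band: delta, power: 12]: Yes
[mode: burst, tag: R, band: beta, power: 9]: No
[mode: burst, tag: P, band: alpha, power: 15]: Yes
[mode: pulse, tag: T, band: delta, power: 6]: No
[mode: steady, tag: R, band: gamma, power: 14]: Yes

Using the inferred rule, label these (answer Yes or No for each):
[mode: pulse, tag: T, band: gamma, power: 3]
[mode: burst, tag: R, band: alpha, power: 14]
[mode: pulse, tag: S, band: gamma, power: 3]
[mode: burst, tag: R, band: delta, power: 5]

The classifier is using: power ≥ 12.
No: [mode: pulse, tag: T, band: gamma, power: 3], since power = 3.
Yes: [mode: burst, tag: R, band: alpha, power: 14], since power = 14.
No: [mode: pulse, tag: S, band: gamma, power: 3], since power = 3.
No: [mode: burst, tag: R, band: delta, power: 5], since power = 5.

No, Yes, No, No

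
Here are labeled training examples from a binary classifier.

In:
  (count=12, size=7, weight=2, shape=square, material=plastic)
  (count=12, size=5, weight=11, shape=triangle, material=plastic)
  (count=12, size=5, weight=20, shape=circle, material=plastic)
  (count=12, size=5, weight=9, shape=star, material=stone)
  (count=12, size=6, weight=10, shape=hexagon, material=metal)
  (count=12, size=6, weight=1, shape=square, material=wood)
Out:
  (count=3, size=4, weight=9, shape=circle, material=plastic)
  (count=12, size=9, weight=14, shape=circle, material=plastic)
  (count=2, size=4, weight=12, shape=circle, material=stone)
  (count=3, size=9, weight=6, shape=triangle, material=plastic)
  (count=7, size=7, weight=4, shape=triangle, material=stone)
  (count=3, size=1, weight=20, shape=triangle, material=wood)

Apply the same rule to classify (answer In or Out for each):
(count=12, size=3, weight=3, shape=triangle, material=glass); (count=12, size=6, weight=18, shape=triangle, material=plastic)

In, In

All 'In' examples share one property — count = 12 AND size ≤ 7 — and every 'Out' example lacks it.
(count=12, size=3, weight=3, shape=triangle, material=glass): count = 12, size = 3, meets the rule → In.
(count=12, size=6, weight=18, shape=triangle, material=plastic): count = 12, size = 6, meets the rule → In.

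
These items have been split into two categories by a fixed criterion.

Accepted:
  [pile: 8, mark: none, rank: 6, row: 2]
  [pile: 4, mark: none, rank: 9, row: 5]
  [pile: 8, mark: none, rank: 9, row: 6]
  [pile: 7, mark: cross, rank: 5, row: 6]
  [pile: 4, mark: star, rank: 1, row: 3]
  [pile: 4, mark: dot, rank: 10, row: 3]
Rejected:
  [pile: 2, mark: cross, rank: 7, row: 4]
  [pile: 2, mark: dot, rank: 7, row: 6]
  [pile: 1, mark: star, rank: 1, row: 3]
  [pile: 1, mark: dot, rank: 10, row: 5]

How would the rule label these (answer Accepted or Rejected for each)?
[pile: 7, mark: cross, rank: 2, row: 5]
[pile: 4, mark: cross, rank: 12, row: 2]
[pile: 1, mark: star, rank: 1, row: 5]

One predicate separates the groups cleanly: pile ≥ 4.
[pile: 7, mark: cross, rank: 2, row: 5] → pile = 7 → Accepted. [pile: 4, mark: cross, rank: 12, row: 2] → pile = 4 → Accepted. [pile: 1, mark: star, rank: 1, row: 5] → pile = 1 → Rejected.

Accepted, Accepted, Rejected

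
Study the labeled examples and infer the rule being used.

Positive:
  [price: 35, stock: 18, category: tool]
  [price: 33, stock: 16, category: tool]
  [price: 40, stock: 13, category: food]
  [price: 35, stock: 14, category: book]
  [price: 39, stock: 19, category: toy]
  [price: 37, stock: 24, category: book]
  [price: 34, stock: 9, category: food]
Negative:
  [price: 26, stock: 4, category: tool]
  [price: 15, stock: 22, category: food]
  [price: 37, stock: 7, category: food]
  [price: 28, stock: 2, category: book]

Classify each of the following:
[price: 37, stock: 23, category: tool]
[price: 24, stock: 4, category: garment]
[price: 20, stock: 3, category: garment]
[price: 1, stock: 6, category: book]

Positive, Negative, Negative, Negative

The pattern is that an item is 'Positive' exactly when: stock ≥ 9 AND price ≥ 26.
[price: 37, stock: 23, category: tool] → stock = 23, price = 37 → Positive. [price: 24, stock: 4, category: garment] → stock = 4, price = 24 → Negative. [price: 20, stock: 3, category: garment] → stock = 3, price = 20 → Negative. [price: 1, stock: 6, category: book] → stock = 6, price = 1 → Negative.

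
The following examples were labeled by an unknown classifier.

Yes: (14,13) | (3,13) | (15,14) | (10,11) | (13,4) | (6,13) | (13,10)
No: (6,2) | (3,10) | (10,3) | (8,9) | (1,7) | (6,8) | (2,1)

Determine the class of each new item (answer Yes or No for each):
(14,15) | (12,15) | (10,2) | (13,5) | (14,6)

The pattern is that an item is 'Yes' exactly when: max ≥ 11.

Yes, Yes, No, Yes, Yes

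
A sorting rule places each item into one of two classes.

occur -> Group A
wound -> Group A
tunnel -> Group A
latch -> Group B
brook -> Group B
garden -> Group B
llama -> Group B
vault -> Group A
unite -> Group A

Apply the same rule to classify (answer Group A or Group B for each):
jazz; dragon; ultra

Group B, Group B, Group A

Looking at the examples, the only property every 'Group A' case has and every 'Group B' case lacks is: contains 'u'.
jazz: no 'u', does not fit → Group B.
dragon: no 'u', does not fit → Group B.
ultra: has 'u', checks out → Group A.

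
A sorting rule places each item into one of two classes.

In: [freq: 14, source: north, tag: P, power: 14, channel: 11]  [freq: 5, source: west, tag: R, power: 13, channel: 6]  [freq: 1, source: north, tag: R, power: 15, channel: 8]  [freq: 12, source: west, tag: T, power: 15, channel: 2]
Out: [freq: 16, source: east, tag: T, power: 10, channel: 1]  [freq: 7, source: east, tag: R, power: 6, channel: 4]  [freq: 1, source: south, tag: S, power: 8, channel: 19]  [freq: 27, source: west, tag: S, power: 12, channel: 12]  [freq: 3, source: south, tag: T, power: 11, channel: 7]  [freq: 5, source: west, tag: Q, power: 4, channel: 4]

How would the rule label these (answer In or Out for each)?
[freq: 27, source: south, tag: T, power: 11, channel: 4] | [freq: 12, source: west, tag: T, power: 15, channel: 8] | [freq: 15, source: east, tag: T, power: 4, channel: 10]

All 'In' examples share one property — power ≥ 13 — and every 'Out' example lacks it.

Out, In, Out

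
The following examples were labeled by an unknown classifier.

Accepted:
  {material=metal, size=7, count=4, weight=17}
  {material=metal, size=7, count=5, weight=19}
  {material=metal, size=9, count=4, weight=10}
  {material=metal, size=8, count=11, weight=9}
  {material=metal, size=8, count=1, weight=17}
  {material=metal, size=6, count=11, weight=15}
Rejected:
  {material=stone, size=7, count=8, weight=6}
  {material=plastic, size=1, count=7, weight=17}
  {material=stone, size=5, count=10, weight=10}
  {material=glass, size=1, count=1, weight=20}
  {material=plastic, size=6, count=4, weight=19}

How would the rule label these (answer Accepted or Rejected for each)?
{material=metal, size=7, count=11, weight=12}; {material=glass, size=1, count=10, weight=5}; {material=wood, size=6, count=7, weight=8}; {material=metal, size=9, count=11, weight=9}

Accepted, Rejected, Rejected, Accepted

The pattern is that an item is 'Accepted' exactly when: material is metal.
{material=metal, size=7, count=11, weight=12} — material is metal, hence Accepted.
{material=glass, size=1, count=10, weight=5} — material is glass, hence Rejected.
{material=wood, size=6, count=7, weight=8} — material is wood, hence Rejected.
{material=metal, size=9, count=11, weight=9} — material is metal, hence Accepted.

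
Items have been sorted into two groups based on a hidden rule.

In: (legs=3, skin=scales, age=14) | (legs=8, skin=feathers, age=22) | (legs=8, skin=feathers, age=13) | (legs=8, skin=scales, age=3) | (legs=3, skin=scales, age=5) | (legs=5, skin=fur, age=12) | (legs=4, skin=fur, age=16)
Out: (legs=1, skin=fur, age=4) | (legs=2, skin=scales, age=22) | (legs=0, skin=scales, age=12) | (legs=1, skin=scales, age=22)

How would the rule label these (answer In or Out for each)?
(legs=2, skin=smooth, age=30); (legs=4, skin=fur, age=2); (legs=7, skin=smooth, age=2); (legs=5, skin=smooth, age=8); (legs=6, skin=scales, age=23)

'In' ⟺ legs ≥ 3.
(legs=2, skin=smooth, age=30): legs = 2 — fails the rule, so Out.
(legs=4, skin=fur, age=2): legs = 4 — qualifies, so In.
(legs=7, skin=smooth, age=2): legs = 7 — qualifies, so In.
(legs=5, skin=smooth, age=8): legs = 5 — qualifies, so In.
(legs=6, skin=scales, age=23): legs = 6 — qualifies, so In.

Out, In, In, In, In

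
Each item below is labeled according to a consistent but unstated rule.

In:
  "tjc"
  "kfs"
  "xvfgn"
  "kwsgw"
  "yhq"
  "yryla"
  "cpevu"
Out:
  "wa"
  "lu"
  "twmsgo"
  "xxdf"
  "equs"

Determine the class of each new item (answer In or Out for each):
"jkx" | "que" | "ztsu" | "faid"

In, In, Out, Out

The simplest hypothesis consistent with all the labels is: odd length.
"jkx" → length 3 → In. "que" → length 3 → In. "ztsu" → length 4 → Out. "faid" → length 4 → Out.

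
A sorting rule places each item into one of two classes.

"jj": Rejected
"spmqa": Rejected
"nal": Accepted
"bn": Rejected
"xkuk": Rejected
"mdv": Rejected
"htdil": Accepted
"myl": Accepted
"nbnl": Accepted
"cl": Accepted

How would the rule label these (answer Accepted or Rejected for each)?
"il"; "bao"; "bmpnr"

'Accepted' ⟺ contains 'l'.
Accepted: "il", since has 'l'. Rejected: "bao", since no 'l'. Rejected: "bmpnr", since no 'l'.

Accepted, Rejected, Rejected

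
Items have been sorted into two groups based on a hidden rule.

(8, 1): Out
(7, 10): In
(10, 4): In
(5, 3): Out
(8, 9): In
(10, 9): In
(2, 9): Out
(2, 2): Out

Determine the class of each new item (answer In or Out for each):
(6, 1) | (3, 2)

The classifier is using: sum ≥ 14.
(6, 1): Out (6+1 = 7).
(3, 2): Out (3+2 = 5).

Out, Out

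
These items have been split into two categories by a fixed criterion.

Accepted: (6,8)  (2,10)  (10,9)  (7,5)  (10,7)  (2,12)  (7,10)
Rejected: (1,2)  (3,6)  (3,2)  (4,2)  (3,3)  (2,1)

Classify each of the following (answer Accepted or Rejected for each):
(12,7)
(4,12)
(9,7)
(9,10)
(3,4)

A rule that fits every label: sum ≥ 12 — true of each 'Accepted' example, false of each 'Rejected' one.

Accepted, Accepted, Accepted, Accepted, Rejected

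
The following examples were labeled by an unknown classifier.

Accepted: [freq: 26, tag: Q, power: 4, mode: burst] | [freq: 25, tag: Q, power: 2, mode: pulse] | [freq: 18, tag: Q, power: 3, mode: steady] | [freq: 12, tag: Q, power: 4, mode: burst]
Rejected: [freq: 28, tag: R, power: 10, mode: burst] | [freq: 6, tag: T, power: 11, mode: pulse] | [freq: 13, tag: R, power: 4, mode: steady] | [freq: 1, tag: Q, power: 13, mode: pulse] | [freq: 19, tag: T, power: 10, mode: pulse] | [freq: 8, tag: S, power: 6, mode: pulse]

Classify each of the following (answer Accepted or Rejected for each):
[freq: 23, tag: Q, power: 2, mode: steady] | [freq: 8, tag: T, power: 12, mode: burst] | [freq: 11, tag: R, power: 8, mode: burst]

Accepted, Rejected, Rejected

One predicate separates the groups cleanly: tag is Q AND freq ≥ 6.
[freq: 23, tag: Q, power: 2, mode: steady] → tag is Q, freq = 23 → Accepted.
[freq: 8, tag: T, power: 12, mode: burst] → tag is T, freq = 8 → Rejected.
[freq: 11, tag: R, power: 8, mode: burst] → tag is R, freq = 11 → Rejected.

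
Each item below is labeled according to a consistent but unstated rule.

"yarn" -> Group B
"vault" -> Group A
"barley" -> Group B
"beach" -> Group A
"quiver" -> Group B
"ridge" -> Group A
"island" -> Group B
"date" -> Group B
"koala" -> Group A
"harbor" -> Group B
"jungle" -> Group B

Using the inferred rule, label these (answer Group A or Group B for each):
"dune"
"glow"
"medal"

Group B, Group B, Group A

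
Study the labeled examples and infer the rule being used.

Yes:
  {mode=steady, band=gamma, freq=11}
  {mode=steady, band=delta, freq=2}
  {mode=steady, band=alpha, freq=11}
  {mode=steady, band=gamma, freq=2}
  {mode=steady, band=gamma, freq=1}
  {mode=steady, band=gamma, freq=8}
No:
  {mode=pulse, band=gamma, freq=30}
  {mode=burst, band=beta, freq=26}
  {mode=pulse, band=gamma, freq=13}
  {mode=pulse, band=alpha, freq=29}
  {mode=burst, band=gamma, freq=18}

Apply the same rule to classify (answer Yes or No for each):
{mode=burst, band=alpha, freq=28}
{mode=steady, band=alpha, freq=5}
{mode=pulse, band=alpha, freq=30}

No, Yes, No

The rule appears to be: mode is steady.
{mode=burst, band=alpha, freq=28}: No (mode is burst). {mode=steady, band=alpha, freq=5}: Yes (mode is steady). {mode=pulse, band=alpha, freq=30}: No (mode is pulse).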